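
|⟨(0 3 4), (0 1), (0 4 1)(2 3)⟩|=120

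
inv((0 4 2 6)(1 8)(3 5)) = (0 6 2 4)(1 8)(3 5)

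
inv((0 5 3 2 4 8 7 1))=(0 1 7 8 4 2 3 5)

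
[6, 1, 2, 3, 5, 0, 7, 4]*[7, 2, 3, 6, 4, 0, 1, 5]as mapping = [0→1, 1→2, 2→3, 3→6, 4→0, 5→7, 6→5, 7→4]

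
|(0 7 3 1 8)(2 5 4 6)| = 20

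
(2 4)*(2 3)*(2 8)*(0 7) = (0 7)(2 4 3 8)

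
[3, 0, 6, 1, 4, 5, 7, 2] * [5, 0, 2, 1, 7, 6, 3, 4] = [1, 5, 3, 0, 7, 6, 4, 2]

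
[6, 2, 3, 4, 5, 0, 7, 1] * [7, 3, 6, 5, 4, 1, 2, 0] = [2, 6, 5, 4, 1, 7, 0, 3]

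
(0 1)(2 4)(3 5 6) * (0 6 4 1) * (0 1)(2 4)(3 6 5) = (0 1 5 2)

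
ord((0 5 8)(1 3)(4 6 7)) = 6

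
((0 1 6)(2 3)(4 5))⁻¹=(0 6 1)(2 3)(4 5)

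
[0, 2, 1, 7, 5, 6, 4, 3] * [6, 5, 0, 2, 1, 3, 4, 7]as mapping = [0→6, 1→0, 2→5, 3→7, 4→3, 5→4, 6→1, 7→2]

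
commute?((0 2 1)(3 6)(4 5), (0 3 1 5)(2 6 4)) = no:(0 2 1)(3 6)(4 5)*(0 3 1 5)(2 6 4) = (0 6 1 3 4)(2 5), (0 3 1 5)(2 6 4)*(0 2 1)(3 6)(4 5) = (0 6 5 2 3)(1 4)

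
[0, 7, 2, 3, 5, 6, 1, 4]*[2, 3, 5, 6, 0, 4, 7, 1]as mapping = [0→2, 1→1, 2→5, 3→6, 4→4, 5→7, 6→3, 7→0]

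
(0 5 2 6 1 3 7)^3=(0 6 7 2 3 5 1)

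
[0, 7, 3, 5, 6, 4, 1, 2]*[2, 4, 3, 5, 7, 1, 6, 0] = [2, 0, 5, 1, 6, 7, 4, 3]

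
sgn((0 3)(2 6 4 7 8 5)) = 1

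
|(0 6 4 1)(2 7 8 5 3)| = 20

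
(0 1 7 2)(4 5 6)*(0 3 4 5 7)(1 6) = (0 6 5 1)(2 3 4 7)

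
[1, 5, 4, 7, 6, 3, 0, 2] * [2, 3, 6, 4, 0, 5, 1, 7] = [3, 5, 0, 7, 1, 4, 2, 6]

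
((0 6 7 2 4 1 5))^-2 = (0 1 2 6 5 4 7)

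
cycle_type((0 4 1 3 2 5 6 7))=8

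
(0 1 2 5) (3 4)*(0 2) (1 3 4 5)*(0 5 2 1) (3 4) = (0 4 3 2) (1 5) 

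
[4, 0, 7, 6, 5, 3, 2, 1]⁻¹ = [1, 7, 6, 5, 0, 4, 3, 2]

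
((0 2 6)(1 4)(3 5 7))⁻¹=(0 6 2)(1 4)(3 7 5)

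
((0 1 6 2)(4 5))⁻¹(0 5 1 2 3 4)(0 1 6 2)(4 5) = (0 3 5 1 4 6)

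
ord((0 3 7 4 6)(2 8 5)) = 15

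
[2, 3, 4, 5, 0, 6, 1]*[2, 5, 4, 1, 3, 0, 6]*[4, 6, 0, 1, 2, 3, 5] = [2, 6, 1, 4, 0, 5, 3]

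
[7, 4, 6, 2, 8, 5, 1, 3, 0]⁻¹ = [8, 6, 3, 7, 1, 5, 2, 0, 4]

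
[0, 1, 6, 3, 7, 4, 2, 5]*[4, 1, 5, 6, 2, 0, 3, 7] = [4, 1, 3, 6, 7, 2, 5, 0] 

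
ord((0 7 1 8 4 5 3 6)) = 8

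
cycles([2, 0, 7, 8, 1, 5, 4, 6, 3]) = (0 2 7 6 4 1)(3 8)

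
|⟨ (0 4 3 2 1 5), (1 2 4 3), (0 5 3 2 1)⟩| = 720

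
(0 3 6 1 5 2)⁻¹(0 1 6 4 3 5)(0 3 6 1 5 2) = (1 4 6 2 3 5)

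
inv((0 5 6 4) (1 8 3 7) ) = (0 4 6 5) (1 7 3 8) 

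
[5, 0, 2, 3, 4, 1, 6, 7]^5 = [1, 5, 2, 3, 4, 0, 6, 7]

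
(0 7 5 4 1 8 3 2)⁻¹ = (0 2 3 8 1 4 5 7)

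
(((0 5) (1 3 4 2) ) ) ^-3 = (0 5) (1 3 4 2) 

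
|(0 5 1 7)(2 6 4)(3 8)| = 12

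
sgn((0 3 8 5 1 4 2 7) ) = -1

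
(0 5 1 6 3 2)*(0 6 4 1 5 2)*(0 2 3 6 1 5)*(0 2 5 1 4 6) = (0 3 5 2 4 1 6)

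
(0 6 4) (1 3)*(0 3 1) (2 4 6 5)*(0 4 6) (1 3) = (0 5 2 6) (1 3 4) 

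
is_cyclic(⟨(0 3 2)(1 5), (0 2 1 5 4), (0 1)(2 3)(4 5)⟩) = no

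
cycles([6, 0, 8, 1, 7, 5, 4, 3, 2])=(0 6 4 7 3 1) (2 8) 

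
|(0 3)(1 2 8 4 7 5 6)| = 14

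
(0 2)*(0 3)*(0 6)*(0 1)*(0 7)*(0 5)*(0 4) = (0 2 3 6 1 7 5 4)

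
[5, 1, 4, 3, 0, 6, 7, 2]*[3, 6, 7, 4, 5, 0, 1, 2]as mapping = [0→0, 1→6, 2→5, 3→4, 4→3, 5→1, 6→2, 7→7]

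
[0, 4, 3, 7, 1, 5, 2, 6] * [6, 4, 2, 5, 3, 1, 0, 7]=[6, 3, 5, 7, 4, 1, 2, 0]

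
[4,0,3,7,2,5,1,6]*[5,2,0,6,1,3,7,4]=[1,5,6,4,0,3,2,7]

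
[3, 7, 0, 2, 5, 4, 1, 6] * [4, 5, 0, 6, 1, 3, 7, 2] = [6, 2, 4, 0, 3, 1, 5, 7]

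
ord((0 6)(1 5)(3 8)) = 2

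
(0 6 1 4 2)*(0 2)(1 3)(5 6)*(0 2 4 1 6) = (0 5)(2 4)(3 6)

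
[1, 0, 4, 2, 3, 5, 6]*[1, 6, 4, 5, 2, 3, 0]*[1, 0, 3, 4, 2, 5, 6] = [6, 0, 3, 2, 5, 4, 1]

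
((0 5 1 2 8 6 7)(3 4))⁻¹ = (0 7 6 8 2 1 5)(3 4)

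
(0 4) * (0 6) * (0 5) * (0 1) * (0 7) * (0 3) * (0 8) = (0 4 6 5 1 7 3 8)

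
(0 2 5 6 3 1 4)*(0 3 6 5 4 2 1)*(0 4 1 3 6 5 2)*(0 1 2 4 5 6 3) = (3 5 4)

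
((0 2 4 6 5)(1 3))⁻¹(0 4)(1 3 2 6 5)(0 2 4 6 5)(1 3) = (0 3 1 4 5)(2 6)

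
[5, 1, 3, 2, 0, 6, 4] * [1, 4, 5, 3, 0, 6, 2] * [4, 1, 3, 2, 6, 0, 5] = [5, 6, 2, 0, 1, 3, 4]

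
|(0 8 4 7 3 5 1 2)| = 8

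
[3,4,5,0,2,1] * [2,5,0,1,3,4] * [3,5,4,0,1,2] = [5,0,1,4,3,2] 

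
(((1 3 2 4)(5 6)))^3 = (1 4 2 3)(5 6)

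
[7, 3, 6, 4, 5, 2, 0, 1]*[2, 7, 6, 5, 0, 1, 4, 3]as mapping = [0→3, 1→5, 2→4, 3→0, 4→1, 5→6, 6→2, 7→7]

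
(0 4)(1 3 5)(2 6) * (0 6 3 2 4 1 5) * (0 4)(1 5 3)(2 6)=(0 5 3 4 2 1 6)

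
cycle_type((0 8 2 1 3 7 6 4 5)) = 9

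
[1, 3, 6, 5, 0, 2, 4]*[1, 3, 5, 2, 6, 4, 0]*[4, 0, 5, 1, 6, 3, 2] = [1, 5, 4, 6, 0, 3, 2]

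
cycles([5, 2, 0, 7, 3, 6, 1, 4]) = (0 5 6 1 2)(3 7 4)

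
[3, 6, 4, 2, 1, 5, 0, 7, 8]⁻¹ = [6, 4, 3, 0, 2, 5, 1, 7, 8]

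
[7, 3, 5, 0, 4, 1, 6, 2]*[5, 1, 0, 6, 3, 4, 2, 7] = [7, 6, 4, 5, 3, 1, 2, 0]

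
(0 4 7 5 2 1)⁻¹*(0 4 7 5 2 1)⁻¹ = (0 2 7)(1 5 4)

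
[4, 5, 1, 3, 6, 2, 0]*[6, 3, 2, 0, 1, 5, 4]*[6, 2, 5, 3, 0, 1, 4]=[2, 1, 3, 6, 0, 5, 4]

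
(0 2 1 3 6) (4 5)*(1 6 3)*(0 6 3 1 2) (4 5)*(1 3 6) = (1 2 6) 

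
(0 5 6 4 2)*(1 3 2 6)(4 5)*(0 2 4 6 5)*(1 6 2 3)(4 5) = (0 2 3 5 6)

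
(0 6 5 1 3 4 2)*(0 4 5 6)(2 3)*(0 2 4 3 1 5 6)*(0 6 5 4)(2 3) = (0 3 5 4 1)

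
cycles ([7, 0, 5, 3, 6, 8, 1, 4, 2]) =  (0 7 4 6 1)(2 5 8)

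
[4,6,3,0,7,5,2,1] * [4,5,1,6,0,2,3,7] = [0,3,6,4,7,2,1,5]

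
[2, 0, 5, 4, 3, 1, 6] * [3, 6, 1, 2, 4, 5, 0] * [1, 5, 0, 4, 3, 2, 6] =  [5, 4, 2, 3, 0, 6, 1]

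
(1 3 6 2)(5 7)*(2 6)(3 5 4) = (1 5 7 4 3 2)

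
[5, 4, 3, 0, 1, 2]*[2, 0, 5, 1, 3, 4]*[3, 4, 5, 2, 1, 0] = [1, 2, 4, 5, 3, 0]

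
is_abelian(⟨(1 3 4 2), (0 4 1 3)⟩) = no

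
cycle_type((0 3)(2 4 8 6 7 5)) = 2.6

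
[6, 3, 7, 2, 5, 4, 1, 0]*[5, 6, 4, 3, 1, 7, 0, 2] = [0, 3, 2, 4, 7, 1, 6, 5]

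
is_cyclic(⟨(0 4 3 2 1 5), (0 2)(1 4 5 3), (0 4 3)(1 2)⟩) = no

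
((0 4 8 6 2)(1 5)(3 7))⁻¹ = (0 2 6 8 4)(1 5)(3 7)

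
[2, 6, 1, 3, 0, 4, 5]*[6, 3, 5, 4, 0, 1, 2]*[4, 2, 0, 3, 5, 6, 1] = [6, 0, 3, 5, 1, 4, 2]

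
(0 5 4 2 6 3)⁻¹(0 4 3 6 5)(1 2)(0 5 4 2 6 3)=(0 3 4 5 2)(1 6)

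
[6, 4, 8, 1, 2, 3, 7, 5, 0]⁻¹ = [8, 3, 4, 5, 1, 7, 0, 6, 2]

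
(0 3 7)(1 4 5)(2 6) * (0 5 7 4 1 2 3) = (2 6 3 4 7 5)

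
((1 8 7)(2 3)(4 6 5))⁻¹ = (1 7 8)(2 3)(4 5 6)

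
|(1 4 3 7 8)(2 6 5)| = 15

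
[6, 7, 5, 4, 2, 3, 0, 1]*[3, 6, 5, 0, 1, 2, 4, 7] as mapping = [0→4, 1→7, 2→2, 3→1, 4→5, 5→0, 6→3, 7→6] 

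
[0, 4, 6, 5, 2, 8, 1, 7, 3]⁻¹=[0, 6, 4, 8, 1, 3, 2, 7, 5]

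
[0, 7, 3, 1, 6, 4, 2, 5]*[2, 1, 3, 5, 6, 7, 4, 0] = [2, 0, 5, 1, 4, 6, 3, 7]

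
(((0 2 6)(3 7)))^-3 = (3 7)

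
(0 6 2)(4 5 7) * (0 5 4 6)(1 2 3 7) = (1 2 5)(3 7 6)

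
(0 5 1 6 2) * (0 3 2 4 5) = (1 6 4 5)(2 3)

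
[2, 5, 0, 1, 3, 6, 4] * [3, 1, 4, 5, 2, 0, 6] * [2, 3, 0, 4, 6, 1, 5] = [6, 2, 4, 3, 1, 5, 0]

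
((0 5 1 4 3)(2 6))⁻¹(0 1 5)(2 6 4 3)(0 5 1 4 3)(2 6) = (0 6 2 3)(1 5 4)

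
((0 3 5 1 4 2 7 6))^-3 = (0 2 5 6 4 3 7 1)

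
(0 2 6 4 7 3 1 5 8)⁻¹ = (0 8 5 1 3 7 4 6 2)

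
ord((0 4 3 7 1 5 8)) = 7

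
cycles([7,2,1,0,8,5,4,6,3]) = (0 7 6 4 8 3)(1 2)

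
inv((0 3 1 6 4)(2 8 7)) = (0 4 6 1 3)(2 7 8)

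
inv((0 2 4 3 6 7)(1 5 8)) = (0 7 6 3 4 2)(1 8 5)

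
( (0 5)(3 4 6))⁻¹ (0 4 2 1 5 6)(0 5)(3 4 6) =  (0 3 5 6 2 1)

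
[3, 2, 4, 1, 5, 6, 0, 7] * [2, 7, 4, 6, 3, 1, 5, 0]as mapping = [0→6, 1→4, 2→3, 3→7, 4→1, 5→5, 6→2, 7→0]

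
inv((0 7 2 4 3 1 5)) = (0 5 1 3 4 2 7)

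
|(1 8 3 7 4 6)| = 6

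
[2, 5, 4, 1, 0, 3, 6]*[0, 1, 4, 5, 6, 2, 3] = [4, 2, 6, 1, 0, 5, 3]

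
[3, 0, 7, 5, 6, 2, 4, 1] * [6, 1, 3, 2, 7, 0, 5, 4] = [2, 6, 4, 0, 5, 3, 7, 1]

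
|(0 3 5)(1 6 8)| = 3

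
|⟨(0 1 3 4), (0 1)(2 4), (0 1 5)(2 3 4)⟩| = 120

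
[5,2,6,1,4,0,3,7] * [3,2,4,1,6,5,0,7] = [5,4,0,2,6,3,1,7]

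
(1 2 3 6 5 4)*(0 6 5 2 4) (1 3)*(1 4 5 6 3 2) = (0 3 6 1 5) (2 4) 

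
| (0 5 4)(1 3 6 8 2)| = 15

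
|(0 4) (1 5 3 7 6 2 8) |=14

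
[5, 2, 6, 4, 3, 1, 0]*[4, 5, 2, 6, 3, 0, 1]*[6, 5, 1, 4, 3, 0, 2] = [6, 1, 5, 4, 2, 0, 3]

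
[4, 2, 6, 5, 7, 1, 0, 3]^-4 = [5, 4, 7, 6, 1, 0, 3, 2]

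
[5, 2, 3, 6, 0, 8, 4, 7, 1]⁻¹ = [4, 8, 1, 2, 6, 0, 3, 7, 5]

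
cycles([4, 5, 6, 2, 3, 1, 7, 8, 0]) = (0 4 3 2 6 7 8)(1 5)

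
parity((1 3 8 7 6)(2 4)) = odd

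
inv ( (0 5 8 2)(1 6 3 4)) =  (0 2 8 5)(1 4 3 6)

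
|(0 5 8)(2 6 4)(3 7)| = 6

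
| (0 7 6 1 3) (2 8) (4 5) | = 10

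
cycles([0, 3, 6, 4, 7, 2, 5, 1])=(1 3 4 7)(2 6 5)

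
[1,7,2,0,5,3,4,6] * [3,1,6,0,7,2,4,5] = [1,5,6,3,2,0,7,4]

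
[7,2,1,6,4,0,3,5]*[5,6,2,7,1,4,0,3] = [3,2,6,0,1,5,7,4]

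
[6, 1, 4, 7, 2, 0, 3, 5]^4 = [5, 1, 2, 6, 4, 7, 0, 3]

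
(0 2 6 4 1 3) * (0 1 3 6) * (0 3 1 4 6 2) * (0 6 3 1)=(0 6 3 4)(1 2)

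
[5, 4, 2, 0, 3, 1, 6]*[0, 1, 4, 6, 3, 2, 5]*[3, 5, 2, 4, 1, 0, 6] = [2, 4, 1, 3, 6, 5, 0]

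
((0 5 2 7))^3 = (0 7 2 5)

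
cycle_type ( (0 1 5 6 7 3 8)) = 7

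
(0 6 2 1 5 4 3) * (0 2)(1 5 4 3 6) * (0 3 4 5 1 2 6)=(0 2 1 5 4)(3 6)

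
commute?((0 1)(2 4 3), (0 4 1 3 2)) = no:(0 1)(2 4 3) * (0 4 1 3 2) = (0 3)(1 4 2), (0 4 1 3 2) * (0 1)(2 4 3) = (0 3 4)(1 2)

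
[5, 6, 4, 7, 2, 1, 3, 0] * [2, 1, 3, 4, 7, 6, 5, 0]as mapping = [0→6, 1→5, 2→7, 3→0, 4→3, 5→1, 6→4, 7→2]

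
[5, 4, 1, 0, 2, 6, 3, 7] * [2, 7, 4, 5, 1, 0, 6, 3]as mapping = [0→0, 1→1, 2→7, 3→2, 4→4, 5→6, 6→5, 7→3]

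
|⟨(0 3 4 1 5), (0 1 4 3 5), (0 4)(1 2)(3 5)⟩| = 720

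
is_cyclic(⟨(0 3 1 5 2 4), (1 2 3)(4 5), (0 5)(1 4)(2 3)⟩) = no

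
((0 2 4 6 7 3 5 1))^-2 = (0 5 7 4)(1 3 6 2)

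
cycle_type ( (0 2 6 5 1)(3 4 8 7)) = 4.5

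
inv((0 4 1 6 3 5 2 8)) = (0 8 2 5 3 6 1 4)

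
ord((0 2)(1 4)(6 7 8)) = 6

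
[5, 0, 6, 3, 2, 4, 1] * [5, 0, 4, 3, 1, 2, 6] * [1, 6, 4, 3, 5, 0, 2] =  [4, 0, 2, 3, 5, 6, 1]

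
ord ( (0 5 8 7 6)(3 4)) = 10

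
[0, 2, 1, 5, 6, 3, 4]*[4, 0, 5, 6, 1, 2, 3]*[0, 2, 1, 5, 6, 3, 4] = [6, 3, 0, 1, 5, 4, 2]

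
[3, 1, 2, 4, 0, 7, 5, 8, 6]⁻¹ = [4, 1, 2, 0, 3, 6, 8, 5, 7]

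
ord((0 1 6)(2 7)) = 6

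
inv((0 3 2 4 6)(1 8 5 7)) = (0 6 4 2 3)(1 7 5 8)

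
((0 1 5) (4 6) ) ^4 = (0 1 5) 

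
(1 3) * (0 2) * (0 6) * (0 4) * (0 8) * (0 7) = (0 2 6 4 8 7)(1 3)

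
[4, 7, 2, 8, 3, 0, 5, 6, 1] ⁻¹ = [5, 8, 2, 4, 0, 6, 7, 1, 3] 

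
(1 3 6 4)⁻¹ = (1 4 6 3)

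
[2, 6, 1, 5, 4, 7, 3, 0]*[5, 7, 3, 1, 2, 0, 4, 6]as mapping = [0→3, 1→4, 2→7, 3→0, 4→2, 5→6, 6→1, 7→5]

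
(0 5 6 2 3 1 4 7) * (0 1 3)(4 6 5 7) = (0 7 1 6 2)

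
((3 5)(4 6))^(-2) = ()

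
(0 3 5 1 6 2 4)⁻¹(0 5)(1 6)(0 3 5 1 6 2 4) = (1 3)(2 6)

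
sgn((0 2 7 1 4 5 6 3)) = -1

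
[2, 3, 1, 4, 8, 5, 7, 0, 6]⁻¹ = [7, 2, 0, 1, 3, 5, 8, 6, 4]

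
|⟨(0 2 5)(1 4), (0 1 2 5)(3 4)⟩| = 720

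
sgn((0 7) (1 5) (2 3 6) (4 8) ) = -1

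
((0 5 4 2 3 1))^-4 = (0 4 3)(1 5 2)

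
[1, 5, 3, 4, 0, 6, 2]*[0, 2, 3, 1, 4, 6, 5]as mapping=[0→2, 1→6, 2→1, 3→4, 4→0, 5→5, 6→3]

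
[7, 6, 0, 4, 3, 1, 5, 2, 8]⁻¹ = [2, 5, 7, 4, 3, 6, 1, 0, 8]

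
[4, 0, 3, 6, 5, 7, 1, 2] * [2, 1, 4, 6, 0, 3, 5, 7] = [0, 2, 6, 5, 3, 7, 1, 4]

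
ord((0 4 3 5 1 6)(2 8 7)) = 6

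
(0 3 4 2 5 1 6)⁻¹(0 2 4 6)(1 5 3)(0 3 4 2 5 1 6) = (0 3 5 2)(1 4 6)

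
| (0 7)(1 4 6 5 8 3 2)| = 14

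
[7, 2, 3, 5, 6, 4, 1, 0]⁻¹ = [7, 6, 1, 2, 5, 3, 4, 0]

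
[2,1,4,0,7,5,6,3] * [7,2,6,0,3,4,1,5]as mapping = [0→6,1→2,2→3,3→7,4→5,5→4,6→1,7→0]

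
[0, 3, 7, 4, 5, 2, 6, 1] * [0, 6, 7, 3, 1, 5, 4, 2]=[0, 3, 2, 1, 5, 7, 4, 6]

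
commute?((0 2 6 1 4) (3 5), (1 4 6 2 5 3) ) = no:(0 2 6 1 4) (3 5)*(1 4 6 2 5 3) = (0 5 1 6 4), (1 4 6 2 5 3)*(0 2 6 1 4) (3 5) = (0 2 3 4 1) 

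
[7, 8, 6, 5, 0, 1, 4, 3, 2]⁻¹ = [4, 5, 8, 7, 6, 3, 2, 0, 1]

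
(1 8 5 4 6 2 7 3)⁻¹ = (1 3 7 2 6 4 5 8)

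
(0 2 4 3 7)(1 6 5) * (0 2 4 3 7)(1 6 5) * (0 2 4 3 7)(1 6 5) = (0 3 2 7 4)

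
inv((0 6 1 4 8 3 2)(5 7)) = (0 2 3 8 4 1 6)(5 7)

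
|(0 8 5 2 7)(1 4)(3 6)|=10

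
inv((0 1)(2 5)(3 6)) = (0 1)(2 5)(3 6)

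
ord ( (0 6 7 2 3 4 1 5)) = 8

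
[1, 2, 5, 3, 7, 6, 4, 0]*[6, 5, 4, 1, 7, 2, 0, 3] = [5, 4, 2, 1, 3, 0, 7, 6]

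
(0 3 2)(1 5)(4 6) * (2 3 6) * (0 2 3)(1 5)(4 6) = (0 4 3)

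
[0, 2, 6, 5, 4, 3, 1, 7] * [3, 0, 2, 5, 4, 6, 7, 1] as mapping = [0→3, 1→2, 2→7, 3→6, 4→4, 5→5, 6→0, 7→1] 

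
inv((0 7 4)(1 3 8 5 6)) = (0 4 7)(1 6 5 8 3)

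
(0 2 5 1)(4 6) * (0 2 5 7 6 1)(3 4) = (0 5)(1 2 7 6 3 4)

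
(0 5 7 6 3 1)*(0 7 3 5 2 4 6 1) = (0 2 4 6 5 3)(1 7)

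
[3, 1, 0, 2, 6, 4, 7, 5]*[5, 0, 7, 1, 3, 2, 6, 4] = [1, 0, 5, 7, 6, 3, 4, 2]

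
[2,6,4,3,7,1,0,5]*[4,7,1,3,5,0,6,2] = [1,6,5,3,2,7,4,0]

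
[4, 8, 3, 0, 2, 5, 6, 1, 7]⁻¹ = [3, 7, 4, 2, 0, 5, 6, 8, 1]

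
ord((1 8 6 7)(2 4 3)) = 12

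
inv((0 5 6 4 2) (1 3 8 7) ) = (0 2 4 6 5) (1 7 8 3) 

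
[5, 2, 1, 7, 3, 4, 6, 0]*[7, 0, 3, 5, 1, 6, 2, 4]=[6, 3, 0, 4, 5, 1, 2, 7]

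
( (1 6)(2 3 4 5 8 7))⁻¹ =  (1 6)(2 7 8 5 4 3)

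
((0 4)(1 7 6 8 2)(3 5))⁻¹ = (0 4)(1 2 8 6 7)(3 5)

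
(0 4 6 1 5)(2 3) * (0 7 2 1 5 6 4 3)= (0 3 1 6 5 7 2)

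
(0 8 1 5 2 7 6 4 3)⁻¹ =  (0 3 4 6 7 2 5 1 8)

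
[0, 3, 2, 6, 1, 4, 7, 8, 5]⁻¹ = [0, 4, 2, 1, 5, 8, 3, 6, 7]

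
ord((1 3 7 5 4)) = 5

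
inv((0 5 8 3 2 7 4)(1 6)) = (0 4 7 2 3 8 5)(1 6)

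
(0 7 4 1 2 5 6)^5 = (0 5 1 7 6 2 4)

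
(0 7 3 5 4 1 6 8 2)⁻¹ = (0 2 8 6 1 4 5 3 7)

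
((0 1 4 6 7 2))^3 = (0 6)(1 7)(2 4)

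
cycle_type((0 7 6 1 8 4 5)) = 7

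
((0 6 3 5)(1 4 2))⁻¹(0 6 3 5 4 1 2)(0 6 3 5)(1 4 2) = (0 2 4 1 6 3 5)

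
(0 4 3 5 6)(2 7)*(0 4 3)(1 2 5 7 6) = (0 3 7 5 1 2 6 4)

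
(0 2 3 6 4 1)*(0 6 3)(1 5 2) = (0 1 6 4 5 2)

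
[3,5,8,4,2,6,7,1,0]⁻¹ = [8,7,4,0,3,1,5,6,2]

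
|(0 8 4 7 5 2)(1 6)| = 6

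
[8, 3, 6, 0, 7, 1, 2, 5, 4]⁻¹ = [3, 5, 6, 1, 8, 7, 2, 4, 0]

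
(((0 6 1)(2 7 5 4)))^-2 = (0 6 1)(2 5)(4 7)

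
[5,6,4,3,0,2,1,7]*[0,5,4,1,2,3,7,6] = [3,7,2,1,0,4,5,6]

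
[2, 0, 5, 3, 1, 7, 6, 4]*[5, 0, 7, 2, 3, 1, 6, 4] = [7, 5, 1, 2, 0, 4, 6, 3]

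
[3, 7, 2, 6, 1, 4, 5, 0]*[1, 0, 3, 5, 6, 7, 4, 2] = [5, 2, 3, 4, 0, 6, 7, 1]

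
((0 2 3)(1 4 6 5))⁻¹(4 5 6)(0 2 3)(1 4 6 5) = (1 5 6)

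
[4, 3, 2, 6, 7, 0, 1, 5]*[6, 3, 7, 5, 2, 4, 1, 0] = [2, 5, 7, 1, 0, 6, 3, 4]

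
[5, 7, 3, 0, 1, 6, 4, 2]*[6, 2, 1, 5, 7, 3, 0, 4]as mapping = [0→3, 1→4, 2→5, 3→6, 4→2, 5→0, 6→7, 7→1]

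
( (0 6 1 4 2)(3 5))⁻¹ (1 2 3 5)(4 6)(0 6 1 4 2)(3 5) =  (0 5 3 4)(1 2)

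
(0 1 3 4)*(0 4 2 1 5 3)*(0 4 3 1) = (0 5 1 4 3 2) 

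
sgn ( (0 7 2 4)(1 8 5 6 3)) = -1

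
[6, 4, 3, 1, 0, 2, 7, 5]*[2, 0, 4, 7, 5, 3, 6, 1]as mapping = [0→6, 1→5, 2→7, 3→0, 4→2, 5→4, 6→1, 7→3]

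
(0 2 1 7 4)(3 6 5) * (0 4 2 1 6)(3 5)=(0 1 7 2 6 3)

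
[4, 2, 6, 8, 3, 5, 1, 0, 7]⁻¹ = [7, 6, 1, 4, 0, 5, 2, 8, 3]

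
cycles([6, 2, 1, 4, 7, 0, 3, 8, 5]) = (0 6 3 4 7 8 5) (1 2) 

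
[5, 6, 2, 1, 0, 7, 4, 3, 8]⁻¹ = [4, 3, 2, 7, 6, 0, 1, 5, 8]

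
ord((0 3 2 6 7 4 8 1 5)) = 9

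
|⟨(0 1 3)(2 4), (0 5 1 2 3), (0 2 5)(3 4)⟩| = 720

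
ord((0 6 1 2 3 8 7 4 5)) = 9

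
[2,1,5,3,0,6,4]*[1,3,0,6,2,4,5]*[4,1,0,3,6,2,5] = [4,3,6,5,1,2,0]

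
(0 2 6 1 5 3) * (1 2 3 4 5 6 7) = (0 3)(1 6 2 7)(4 5)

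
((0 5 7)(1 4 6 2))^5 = (0 7 5)(1 4 6 2)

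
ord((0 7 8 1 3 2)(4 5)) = 6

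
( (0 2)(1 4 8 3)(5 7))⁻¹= (0 2)(1 3 8 4)(5 7)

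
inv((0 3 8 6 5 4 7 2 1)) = (0 1 2 7 4 5 6 8 3)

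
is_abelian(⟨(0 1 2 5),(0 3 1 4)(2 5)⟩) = no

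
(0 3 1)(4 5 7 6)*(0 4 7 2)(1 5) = (0 3 5 2)(1 4)(6 7)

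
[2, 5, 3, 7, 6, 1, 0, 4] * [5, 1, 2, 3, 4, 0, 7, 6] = [2, 0, 3, 6, 7, 1, 5, 4]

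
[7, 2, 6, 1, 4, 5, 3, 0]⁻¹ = [7, 3, 1, 6, 4, 5, 2, 0]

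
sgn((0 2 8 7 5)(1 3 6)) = 1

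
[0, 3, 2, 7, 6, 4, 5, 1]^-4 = [0, 7, 2, 1, 5, 6, 4, 3]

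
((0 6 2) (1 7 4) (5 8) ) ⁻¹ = (0 2 6) (1 4 7) (5 8) 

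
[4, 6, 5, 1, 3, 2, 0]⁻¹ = [6, 3, 5, 4, 0, 2, 1]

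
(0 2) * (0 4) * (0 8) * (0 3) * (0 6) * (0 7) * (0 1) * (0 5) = (0 2 4 8 3 6 7 1 5)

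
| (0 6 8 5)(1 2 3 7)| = 4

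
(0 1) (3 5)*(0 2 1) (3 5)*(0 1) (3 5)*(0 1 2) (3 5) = (0 2 1) 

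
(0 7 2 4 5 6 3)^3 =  (0 4 3 2 6 7 5)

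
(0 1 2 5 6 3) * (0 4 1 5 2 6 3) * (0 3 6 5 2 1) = (0 2 1 5 6 3 4)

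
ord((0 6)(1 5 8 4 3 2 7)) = 14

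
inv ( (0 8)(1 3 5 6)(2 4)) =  (0 8)(1 6 5 3)(2 4)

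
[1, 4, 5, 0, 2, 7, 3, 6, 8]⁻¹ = [3, 0, 4, 6, 1, 2, 7, 5, 8]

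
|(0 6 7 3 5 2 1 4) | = 8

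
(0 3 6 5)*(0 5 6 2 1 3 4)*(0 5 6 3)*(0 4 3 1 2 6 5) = (0 3 6 1 4)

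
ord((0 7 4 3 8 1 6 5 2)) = 9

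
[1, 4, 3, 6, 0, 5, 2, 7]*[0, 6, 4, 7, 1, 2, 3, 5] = [6, 1, 7, 3, 0, 2, 4, 5]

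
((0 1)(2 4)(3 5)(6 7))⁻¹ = (0 1)(2 4)(3 5)(6 7)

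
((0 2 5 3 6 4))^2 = (0 5 6)(2 3 4)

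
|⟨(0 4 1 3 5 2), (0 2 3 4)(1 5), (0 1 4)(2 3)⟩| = 720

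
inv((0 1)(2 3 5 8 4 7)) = (0 1)(2 7 4 8 5 3)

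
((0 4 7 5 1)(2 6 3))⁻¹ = (0 1 5 7 4)(2 3 6)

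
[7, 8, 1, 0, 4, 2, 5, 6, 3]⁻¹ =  [3, 2, 5, 8, 4, 6, 7, 0, 1]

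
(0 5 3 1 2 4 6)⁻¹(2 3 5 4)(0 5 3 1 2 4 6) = (1 3 6 4)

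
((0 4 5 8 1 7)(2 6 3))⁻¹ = (0 7 1 8 5 4)(2 3 6)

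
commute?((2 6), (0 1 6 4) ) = no:(2 6)*(0 1 6 4) = (0 1 6 2 4), (0 1 6 4)*(2 6) = (0 1 2 6 4) 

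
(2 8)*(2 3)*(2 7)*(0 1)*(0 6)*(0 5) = (0 1 6 5)(2 8 3 7)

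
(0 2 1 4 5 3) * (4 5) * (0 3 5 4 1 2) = (1 4)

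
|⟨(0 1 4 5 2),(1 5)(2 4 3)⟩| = 720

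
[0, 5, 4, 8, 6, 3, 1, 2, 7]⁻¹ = [0, 6, 7, 5, 2, 1, 4, 8, 3]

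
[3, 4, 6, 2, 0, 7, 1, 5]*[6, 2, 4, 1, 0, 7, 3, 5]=[1, 0, 3, 4, 6, 5, 2, 7]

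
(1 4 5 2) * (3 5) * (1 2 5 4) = (3 4)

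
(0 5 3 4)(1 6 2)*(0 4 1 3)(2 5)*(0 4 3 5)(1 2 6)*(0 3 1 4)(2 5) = (0 6 3 5)(1 4)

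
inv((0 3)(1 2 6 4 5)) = (0 3)(1 5 4 6 2)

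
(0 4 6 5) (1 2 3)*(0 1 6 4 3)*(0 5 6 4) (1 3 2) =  (0 2 5 3 4) 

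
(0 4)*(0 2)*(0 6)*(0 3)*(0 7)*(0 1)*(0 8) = (0 4 2 6 3 7 1 8)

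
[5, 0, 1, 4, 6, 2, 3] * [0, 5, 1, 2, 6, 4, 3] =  [4, 0, 5, 6, 3, 1, 2]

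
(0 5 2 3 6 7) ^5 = (0 7 6 3 2 5) 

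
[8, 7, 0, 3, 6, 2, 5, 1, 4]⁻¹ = [2, 7, 5, 3, 8, 6, 4, 1, 0]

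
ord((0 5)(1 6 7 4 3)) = 10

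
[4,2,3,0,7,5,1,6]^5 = [2,7,6,1,3,5,4,0]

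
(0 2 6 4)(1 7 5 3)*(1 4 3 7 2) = (0 1 2 6 3 4)(5 7)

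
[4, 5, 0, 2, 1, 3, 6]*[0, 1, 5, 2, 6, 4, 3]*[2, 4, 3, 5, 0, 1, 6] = [6, 0, 2, 1, 4, 3, 5]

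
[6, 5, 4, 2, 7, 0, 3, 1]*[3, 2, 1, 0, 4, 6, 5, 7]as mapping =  [0→5, 1→6, 2→4, 3→1, 4→7, 5→3, 6→0, 7→2]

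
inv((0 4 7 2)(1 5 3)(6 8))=(0 2 7 4)(1 3 5)(6 8)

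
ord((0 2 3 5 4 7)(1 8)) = 6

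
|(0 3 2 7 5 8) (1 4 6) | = 6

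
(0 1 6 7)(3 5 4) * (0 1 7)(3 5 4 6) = (0 7 1 3 4 5 6)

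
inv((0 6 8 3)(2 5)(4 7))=(0 3 8 6)(2 5)(4 7)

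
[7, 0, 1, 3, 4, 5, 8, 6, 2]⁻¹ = [1, 2, 8, 3, 4, 5, 7, 0, 6]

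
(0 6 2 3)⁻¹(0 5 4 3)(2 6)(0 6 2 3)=(0 6 5 4)(2 3)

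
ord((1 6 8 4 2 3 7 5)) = 8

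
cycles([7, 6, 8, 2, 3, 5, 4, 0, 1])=(0 7)(1 6 4 3 2 8)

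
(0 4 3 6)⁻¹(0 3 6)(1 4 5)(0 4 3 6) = (0 4 6)(1 3 5)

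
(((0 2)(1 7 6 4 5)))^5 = (0 2)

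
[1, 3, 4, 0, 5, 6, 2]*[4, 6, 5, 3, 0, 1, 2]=[6, 3, 0, 4, 1, 2, 5]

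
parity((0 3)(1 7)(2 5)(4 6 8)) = odd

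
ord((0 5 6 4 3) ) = 5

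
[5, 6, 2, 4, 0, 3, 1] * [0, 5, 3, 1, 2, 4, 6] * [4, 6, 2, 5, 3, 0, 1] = [3, 1, 5, 2, 4, 6, 0]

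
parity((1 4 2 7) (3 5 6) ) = odd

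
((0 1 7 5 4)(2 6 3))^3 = (0 5 1 4 7)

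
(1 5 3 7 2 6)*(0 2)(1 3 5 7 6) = (0 2 1 7)(3 6)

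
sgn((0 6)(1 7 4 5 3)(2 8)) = 1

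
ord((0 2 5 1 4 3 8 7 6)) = 9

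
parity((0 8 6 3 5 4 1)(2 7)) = odd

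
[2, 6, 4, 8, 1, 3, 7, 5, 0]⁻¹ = [8, 4, 0, 5, 2, 7, 1, 6, 3]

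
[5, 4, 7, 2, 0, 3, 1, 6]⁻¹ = [4, 6, 3, 5, 1, 0, 7, 2]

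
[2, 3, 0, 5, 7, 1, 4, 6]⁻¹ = [2, 5, 0, 1, 6, 3, 7, 4]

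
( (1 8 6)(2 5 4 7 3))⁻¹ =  (1 6 8)(2 3 7 4 5)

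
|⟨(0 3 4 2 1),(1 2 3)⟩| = 60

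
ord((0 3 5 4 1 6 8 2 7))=9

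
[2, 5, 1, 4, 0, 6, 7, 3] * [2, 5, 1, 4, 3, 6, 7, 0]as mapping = [0→1, 1→6, 2→5, 3→3, 4→2, 5→7, 6→0, 7→4]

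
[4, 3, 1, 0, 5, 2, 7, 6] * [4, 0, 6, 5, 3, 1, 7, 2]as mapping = [0→3, 1→5, 2→0, 3→4, 4→1, 5→6, 6→2, 7→7]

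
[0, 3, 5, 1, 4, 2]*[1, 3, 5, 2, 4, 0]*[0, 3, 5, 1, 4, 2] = [3, 5, 0, 1, 4, 2]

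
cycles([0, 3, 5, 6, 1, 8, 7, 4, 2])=(1 3 6 7 4)(2 5 8)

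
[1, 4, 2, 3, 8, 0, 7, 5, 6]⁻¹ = [5, 0, 2, 3, 1, 7, 8, 6, 4]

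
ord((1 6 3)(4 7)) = 6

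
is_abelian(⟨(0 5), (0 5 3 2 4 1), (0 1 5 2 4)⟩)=no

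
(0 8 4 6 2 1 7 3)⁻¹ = (0 3 7 1 2 6 4 8)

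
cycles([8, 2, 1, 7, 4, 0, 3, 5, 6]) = (0 8 6 3 7 5)(1 2)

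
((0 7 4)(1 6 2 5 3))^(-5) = (0 7 4)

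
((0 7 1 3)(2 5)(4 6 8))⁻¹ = (0 3 1 7)(2 5)(4 8 6)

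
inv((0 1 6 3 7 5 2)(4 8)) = (0 2 5 7 3 6 1)(4 8)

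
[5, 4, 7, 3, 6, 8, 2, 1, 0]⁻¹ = [8, 7, 6, 3, 1, 0, 4, 2, 5]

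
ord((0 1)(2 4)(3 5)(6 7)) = 2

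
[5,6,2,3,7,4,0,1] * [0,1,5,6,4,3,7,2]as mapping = [0→3,1→7,2→5,3→6,4→2,5→4,6→0,7→1]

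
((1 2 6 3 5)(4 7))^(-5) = (4 7)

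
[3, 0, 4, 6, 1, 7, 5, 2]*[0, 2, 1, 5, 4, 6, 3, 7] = [5, 0, 4, 3, 2, 7, 6, 1]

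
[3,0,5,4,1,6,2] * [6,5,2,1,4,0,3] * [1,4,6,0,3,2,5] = [4,5,1,3,2,0,6]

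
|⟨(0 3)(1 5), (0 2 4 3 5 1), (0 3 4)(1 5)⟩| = 720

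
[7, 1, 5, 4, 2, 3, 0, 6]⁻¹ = [6, 1, 4, 5, 3, 2, 7, 0]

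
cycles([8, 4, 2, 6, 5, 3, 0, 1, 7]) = (0 8 7 1 4 5 3 6)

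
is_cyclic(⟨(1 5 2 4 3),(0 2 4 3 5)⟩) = no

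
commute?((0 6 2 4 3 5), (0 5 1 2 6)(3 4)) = no:(0 6 2 4 3 5)*(0 5 1 2 6)(3 4) = (1 2 3), (0 5 1 2 6)(3 4)*(0 6 2 4 3 5) = (1 4 5)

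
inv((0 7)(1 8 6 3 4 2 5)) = (0 7)(1 5 2 4 3 6 8)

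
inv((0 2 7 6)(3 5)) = (0 6 7 2)(3 5)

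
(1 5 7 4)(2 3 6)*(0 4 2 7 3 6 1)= (0 4)(1 5 3)(2 6 7)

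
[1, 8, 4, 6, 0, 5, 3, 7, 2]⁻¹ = [4, 0, 8, 6, 2, 5, 3, 7, 1]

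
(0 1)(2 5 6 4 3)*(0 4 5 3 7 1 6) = (0 6 5)(1 4 7)(2 3)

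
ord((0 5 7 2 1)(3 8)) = 10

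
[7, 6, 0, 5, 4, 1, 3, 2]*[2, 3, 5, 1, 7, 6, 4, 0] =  [0, 4, 2, 6, 7, 3, 1, 5]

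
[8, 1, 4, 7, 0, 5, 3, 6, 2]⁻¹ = [4, 1, 8, 6, 2, 5, 7, 3, 0]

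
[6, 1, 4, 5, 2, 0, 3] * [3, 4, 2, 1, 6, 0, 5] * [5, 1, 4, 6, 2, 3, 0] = [3, 2, 0, 5, 4, 6, 1]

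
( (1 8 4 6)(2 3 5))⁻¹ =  (1 6 4 8)(2 5 3)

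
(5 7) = (5 7)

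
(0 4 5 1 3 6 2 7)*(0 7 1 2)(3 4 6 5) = (0 6)(1 4 3 5 2)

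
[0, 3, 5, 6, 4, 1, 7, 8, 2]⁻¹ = [0, 5, 8, 1, 4, 2, 3, 6, 7]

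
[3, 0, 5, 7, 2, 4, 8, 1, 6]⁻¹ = [1, 7, 4, 0, 5, 2, 8, 3, 6]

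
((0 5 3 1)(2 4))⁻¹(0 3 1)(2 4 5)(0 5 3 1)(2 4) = (0 5 1)(2 3 4)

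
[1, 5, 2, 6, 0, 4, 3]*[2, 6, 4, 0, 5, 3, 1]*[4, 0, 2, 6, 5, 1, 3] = [3, 6, 5, 0, 2, 1, 4]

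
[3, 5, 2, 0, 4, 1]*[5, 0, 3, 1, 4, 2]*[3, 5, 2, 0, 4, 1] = [5, 2, 0, 1, 4, 3]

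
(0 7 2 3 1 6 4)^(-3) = (0 1 7 6 2 4 3)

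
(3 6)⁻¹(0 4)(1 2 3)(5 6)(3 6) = (0 4)(1 2 6)(3 5)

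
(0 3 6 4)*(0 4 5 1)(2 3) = (0 2 3 6 5 1)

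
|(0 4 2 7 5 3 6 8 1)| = 9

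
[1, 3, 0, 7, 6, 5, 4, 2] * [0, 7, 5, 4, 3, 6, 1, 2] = [7, 4, 0, 2, 1, 6, 3, 5]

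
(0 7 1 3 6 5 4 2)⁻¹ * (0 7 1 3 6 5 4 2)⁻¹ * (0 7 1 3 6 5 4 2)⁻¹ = (0 5 1 2 6 7 4 3)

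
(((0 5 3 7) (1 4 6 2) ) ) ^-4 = () 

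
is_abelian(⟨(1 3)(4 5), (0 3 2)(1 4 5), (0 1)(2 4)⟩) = no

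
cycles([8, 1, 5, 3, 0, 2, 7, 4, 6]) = (0 8 6 7 4)(2 5)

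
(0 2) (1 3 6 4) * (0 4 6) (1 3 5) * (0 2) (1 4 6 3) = (1 5 4) (2 6 3) 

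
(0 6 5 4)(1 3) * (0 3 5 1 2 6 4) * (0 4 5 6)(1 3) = (0 5 4 1 6 3 2)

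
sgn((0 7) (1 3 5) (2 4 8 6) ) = 1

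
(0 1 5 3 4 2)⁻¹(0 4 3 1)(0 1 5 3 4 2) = (1 2 4 5)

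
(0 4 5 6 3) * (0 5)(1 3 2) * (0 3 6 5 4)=(1 6 2)(3 4)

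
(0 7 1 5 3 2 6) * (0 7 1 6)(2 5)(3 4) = (0 1 2)(3 5 4)(6 7)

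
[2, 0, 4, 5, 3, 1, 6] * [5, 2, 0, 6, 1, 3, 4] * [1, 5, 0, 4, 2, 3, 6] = [1, 3, 5, 4, 6, 0, 2]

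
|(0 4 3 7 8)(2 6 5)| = 15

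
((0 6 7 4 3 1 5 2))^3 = (0 4 5 6 3 2 7 1)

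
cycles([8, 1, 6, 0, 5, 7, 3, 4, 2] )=(0 8 2 6 3)(4 5 7)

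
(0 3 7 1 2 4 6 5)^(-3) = (0 4 7 5 2 3 6 1)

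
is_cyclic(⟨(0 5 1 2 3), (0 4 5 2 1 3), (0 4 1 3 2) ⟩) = no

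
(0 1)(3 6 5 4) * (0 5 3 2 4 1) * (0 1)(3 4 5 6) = (0 1 6 4 2 5)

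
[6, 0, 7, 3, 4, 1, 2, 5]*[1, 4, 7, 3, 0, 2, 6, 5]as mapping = [0→6, 1→1, 2→5, 3→3, 4→0, 5→4, 6→7, 7→2]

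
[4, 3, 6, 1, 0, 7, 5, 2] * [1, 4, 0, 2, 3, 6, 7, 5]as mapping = [0→3, 1→2, 2→7, 3→4, 4→1, 5→5, 6→6, 7→0]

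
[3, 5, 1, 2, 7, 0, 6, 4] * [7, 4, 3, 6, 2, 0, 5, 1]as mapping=[0→6, 1→0, 2→4, 3→3, 4→1, 5→7, 6→5, 7→2]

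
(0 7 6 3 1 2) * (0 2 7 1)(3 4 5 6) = (0 1 7 3)(4 5 6)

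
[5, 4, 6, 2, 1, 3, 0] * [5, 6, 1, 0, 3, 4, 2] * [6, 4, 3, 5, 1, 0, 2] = [1, 5, 3, 4, 2, 6, 0]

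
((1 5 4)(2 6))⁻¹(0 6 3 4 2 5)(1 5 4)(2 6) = (0 2 3 1 6 4)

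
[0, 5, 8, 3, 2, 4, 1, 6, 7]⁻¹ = [0, 6, 4, 3, 5, 1, 7, 8, 2]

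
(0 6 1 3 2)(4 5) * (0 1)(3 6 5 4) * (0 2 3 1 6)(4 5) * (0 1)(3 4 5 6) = (0 5)(2 3 4 6)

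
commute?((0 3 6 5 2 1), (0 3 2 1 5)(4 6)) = no:(0 3 6 5 2 1) * (0 3 2 1 5)(4 6) = (0 2 5 1 3 4 6), (0 3 2 1 5)(4 6) * (0 3 6 5 2 1) = (0 6 4 5 3 1 2)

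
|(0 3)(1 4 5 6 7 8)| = 6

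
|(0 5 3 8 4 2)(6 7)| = 6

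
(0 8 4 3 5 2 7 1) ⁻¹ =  (0 1 7 2 5 3 4 8) 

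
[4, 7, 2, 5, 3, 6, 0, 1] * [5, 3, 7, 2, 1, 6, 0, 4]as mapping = [0→1, 1→4, 2→7, 3→6, 4→2, 5→0, 6→5, 7→3]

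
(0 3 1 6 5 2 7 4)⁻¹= (0 4 7 2 5 6 1 3)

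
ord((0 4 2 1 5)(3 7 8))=15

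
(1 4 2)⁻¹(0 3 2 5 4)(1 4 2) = (0 3 1 5 2)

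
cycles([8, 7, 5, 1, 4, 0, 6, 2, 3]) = (0 8 3 1 7 2 5)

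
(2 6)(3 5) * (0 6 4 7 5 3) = (0 6 2 4 7 5)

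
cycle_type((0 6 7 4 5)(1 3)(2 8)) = 2^2.5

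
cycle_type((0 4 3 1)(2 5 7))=3.4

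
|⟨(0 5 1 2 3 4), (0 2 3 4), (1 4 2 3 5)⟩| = 720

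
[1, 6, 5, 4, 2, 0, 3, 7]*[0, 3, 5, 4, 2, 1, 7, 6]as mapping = [0→3, 1→7, 2→1, 3→2, 4→5, 5→0, 6→4, 7→6]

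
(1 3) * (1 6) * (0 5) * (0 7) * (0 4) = (0 5 7 4)(1 3 6)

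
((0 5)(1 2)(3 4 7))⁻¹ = (0 5)(1 2)(3 7 4)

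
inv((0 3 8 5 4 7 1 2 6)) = (0 6 2 1 7 4 5 8 3)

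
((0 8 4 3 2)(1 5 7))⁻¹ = (0 2 3 4 8)(1 7 5)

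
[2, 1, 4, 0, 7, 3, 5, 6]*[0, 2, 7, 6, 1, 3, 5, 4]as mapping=[0→7, 1→2, 2→1, 3→0, 4→4, 5→6, 6→3, 7→5]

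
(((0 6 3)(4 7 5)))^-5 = (0 6 3)(4 7 5)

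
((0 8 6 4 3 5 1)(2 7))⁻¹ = (0 1 5 3 4 6 8)(2 7)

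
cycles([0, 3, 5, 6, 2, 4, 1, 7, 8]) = (1 3 6)(2 5 4)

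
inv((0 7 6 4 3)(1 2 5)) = (0 3 4 6 7)(1 5 2)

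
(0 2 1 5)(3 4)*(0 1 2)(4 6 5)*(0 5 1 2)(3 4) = (0 5 2)(1 3 6)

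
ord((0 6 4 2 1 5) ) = 6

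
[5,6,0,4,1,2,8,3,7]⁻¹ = [2,4,5,7,3,0,1,8,6]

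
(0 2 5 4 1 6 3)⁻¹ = (0 3 6 1 4 5 2)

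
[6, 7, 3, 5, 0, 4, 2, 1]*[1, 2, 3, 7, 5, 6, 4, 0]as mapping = [0→4, 1→0, 2→7, 3→6, 4→1, 5→5, 6→3, 7→2]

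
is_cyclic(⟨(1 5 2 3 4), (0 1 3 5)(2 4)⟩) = no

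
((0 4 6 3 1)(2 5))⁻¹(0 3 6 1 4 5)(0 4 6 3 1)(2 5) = (0 6 2 4 1 3)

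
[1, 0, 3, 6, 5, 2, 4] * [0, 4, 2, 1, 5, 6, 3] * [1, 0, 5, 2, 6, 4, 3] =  [6, 1, 0, 2, 3, 5, 4]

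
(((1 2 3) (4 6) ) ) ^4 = (1 2 3) 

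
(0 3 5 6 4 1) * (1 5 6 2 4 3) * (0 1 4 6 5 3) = (0 4 3 5 2 6)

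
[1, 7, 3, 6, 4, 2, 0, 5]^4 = [2, 3, 1, 7, 4, 0, 5, 6]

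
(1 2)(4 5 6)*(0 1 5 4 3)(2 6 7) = (0 1 6 3)(2 5 7)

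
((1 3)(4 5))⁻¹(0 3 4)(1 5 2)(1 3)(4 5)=(0 1 5)(2 3 4)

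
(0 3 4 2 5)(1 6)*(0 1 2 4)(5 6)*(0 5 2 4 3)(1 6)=(1 2)(3 5 6 4)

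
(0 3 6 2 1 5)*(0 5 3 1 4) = (0 1 3 6 2 4)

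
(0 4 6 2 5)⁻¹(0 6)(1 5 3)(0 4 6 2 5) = (0 3 1)(2 4)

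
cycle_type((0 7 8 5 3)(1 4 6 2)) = 4.5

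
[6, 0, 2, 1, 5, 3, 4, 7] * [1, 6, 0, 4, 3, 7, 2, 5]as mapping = [0→2, 1→1, 2→0, 3→6, 4→7, 5→4, 6→3, 7→5]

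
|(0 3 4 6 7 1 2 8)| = 8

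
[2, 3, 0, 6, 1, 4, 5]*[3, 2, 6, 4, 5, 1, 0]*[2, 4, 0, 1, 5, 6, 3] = [3, 5, 1, 2, 0, 6, 4]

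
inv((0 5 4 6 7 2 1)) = (0 1 2 7 6 4 5)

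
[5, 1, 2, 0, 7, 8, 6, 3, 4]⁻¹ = [3, 1, 2, 7, 8, 0, 6, 4, 5]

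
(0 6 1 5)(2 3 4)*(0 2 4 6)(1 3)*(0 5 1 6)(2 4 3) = (0 5 4 3)(2 6)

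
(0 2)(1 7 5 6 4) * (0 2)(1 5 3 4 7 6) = (1 6 7 3 4 5)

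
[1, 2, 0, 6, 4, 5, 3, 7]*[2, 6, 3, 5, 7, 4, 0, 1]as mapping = [0→6, 1→3, 2→2, 3→0, 4→7, 5→4, 6→5, 7→1]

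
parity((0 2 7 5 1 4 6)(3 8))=odd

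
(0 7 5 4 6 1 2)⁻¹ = (0 2 1 6 4 5 7)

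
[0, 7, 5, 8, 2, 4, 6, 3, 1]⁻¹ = [0, 8, 4, 7, 5, 2, 6, 1, 3]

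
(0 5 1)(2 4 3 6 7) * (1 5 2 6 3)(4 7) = (0 2 7 6 4 1)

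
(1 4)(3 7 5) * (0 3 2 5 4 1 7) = (0 3)(2 5)(4 7)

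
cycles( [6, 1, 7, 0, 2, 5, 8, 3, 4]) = (0 6 8 4 2 7 3)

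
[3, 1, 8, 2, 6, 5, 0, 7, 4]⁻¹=[6, 1, 3, 0, 8, 5, 4, 7, 2]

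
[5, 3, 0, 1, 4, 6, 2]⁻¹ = [2, 3, 6, 1, 4, 0, 5]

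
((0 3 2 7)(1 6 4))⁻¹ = (0 7 2 3)(1 4 6)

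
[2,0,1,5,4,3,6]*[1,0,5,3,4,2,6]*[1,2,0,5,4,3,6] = [3,2,1,0,4,5,6]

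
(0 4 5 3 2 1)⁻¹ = (0 1 2 3 5 4)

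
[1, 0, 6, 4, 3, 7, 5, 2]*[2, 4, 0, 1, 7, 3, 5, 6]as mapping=[0→4, 1→2, 2→5, 3→7, 4→1, 5→6, 6→3, 7→0]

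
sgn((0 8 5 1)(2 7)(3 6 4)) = 1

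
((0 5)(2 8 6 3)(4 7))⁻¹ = (0 5)(2 3 6 8)(4 7)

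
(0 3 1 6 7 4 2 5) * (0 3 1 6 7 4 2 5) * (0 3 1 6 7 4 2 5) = (0 6 2 3 7 5 1 4)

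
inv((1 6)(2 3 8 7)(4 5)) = (1 6)(2 7 8 3)(4 5)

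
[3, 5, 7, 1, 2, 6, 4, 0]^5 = [4, 7, 5, 2, 1, 0, 3, 6]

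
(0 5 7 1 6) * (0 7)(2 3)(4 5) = (0 4 5)(1 6 7)(2 3)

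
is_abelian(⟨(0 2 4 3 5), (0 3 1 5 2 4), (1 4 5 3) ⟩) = no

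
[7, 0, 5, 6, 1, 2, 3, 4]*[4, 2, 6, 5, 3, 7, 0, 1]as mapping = [0→1, 1→4, 2→7, 3→0, 4→2, 5→6, 6→5, 7→3]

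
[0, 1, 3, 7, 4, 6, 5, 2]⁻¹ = [0, 1, 7, 2, 4, 6, 5, 3]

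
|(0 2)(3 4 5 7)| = 4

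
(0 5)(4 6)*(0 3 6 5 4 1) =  (0 4 5 3 6 1)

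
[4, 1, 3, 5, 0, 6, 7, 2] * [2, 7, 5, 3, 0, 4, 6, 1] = [0, 7, 3, 4, 2, 6, 1, 5] 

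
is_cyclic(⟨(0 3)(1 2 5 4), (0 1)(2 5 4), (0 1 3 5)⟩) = no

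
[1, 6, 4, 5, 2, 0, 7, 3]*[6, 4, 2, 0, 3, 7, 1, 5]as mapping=[0→4, 1→1, 2→3, 3→7, 4→2, 5→6, 6→5, 7→0]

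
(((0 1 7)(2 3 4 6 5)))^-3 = (2 4 5 3 6)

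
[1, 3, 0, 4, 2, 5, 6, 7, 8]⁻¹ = [2, 0, 4, 1, 3, 5, 6, 7, 8]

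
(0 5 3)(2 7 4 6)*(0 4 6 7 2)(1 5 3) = (0 3 4 7 6)(1 5)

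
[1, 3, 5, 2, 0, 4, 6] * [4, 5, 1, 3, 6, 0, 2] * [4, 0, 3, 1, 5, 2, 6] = [2, 1, 4, 0, 5, 6, 3]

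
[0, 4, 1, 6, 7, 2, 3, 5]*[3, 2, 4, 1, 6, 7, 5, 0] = [3, 6, 2, 5, 0, 4, 1, 7]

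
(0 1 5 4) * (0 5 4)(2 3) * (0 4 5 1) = (1 5 4)(2 3)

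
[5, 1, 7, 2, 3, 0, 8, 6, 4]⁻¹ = [5, 1, 3, 4, 8, 0, 7, 2, 6]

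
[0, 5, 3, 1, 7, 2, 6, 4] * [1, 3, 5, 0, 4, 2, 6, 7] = [1, 2, 0, 3, 7, 5, 6, 4] 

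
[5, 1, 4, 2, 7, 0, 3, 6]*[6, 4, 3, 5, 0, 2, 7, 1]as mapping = [0→2, 1→4, 2→0, 3→3, 4→1, 5→6, 6→5, 7→7]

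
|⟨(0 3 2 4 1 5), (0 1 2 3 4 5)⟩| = 720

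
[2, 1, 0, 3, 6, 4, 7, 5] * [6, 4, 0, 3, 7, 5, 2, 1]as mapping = [0→0, 1→4, 2→6, 3→3, 4→2, 5→7, 6→1, 7→5]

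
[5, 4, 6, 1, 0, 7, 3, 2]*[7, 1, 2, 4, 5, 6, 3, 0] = [6, 5, 3, 1, 7, 0, 4, 2]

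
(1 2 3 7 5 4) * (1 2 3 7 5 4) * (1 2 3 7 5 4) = (1 7)(2 5)(3 4)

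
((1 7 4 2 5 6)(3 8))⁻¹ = (1 6 5 2 4 7)(3 8)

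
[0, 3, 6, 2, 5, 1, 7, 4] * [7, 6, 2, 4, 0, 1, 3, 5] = [7, 4, 3, 2, 1, 6, 5, 0]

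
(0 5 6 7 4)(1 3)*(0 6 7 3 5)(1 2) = (1 5 7 4 6 3 2)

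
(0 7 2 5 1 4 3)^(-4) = (0 5 3 2 4 7 1)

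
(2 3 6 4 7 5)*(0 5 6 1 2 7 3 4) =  (0 5 7 6)(1 2 4 3)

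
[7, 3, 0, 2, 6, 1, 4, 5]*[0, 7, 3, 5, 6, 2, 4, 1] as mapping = [0→1, 1→5, 2→0, 3→3, 4→4, 5→7, 6→6, 7→2] 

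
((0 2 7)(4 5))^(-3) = (4 5)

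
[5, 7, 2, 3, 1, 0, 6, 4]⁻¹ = [5, 4, 2, 3, 7, 0, 6, 1]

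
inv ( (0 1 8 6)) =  (0 6 8 1)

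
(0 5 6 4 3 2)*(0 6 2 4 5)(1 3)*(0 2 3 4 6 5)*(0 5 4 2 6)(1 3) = (0 6 5 1 2 4 3)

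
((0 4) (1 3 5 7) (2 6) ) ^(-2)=(1 5) (3 7) 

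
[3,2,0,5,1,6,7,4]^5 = [4,6,7,1,5,2,0,3]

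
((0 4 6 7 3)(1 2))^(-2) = (0 7 4 3 6)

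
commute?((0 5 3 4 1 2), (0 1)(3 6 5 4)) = no:(0 5 3 4 1 2) * (0 1)(3 6 5 4) = (0 4)(1 2)(5 6), (0 1)(3 6 5 4) * (0 5 3 4 1 2) = (0 2)(1 5)(3 6)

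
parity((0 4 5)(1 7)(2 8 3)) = odd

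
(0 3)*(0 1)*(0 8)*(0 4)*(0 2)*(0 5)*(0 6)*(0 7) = (0 3 1 8 4 2 5 6 7)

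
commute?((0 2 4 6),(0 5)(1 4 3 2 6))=no:(0 2 4 6) * (0 5)(1 4 3 2 6)=(0 6 5)(1 4)(2 3),(0 5)(1 4 3 2 6) * (0 2 4 6)=(0 5 2)(1 6)(3 4)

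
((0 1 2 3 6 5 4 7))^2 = (0 2 6 4)(1 3 5 7)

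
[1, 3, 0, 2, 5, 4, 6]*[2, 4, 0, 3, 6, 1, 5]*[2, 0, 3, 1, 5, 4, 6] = [5, 1, 3, 2, 0, 6, 4]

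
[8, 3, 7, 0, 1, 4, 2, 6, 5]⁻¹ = [3, 4, 6, 1, 5, 8, 7, 2, 0]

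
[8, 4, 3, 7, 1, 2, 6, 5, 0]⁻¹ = [8, 4, 5, 2, 1, 7, 6, 3, 0]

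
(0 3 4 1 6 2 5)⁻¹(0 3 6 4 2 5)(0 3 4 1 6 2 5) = (0 3 4 2 1 5)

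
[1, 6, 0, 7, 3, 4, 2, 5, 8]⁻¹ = [2, 0, 6, 4, 5, 7, 1, 3, 8]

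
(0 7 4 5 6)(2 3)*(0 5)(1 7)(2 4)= (0 1 7 2 3 4)(5 6)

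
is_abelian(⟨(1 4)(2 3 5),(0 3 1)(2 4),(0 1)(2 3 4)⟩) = no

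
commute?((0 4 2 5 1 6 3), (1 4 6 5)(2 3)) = no:(0 4 2 5 1 6 3) * (1 4 6 5)(2 3) = (0 6 2 1 5 4 3), (1 4 6 5)(2 3) * (0 4 2 5 1 6 3) = (0 4 3 5 6 1 2)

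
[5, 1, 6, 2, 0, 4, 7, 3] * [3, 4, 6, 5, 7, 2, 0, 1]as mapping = [0→2, 1→4, 2→0, 3→6, 4→3, 5→7, 6→1, 7→5]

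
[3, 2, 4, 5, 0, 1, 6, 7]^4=[2, 3, 5, 4, 1, 0, 6, 7]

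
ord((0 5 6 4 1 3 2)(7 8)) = 14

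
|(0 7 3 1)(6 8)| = 4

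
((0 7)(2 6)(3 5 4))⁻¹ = (0 7)(2 6)(3 4 5)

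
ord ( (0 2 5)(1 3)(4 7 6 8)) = 12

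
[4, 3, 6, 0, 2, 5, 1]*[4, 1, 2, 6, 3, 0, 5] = [3, 6, 5, 4, 2, 0, 1]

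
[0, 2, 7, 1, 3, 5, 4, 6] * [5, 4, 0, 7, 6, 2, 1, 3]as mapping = [0→5, 1→0, 2→3, 3→4, 4→7, 5→2, 6→6, 7→1]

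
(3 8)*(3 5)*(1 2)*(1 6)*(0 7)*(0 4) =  (0 7 4)(1 2 6)(3 8 5)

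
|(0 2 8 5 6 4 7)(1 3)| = 14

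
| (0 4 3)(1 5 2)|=3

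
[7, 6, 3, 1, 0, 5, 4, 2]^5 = [6, 2, 0, 7, 1, 5, 3, 4]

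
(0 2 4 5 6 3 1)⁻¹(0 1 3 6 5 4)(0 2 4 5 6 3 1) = (0 1 3 6 5 2)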